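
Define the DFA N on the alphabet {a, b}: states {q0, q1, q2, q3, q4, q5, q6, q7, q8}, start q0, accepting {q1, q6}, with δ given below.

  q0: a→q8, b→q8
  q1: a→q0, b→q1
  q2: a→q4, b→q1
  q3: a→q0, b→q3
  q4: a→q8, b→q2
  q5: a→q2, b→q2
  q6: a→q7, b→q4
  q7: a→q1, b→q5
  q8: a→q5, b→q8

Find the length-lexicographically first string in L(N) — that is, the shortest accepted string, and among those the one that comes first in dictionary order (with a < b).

A breadth-first search from q0 reaches an accepting state first via the path q0 → q8 → q5 → q2 → q1 on input aaab.
No string of length < 4 is accepted (BFS exhausts all shorter strings without reaching an accepting state), and aaab is the lexicographically least accepting string of length 4.

aaab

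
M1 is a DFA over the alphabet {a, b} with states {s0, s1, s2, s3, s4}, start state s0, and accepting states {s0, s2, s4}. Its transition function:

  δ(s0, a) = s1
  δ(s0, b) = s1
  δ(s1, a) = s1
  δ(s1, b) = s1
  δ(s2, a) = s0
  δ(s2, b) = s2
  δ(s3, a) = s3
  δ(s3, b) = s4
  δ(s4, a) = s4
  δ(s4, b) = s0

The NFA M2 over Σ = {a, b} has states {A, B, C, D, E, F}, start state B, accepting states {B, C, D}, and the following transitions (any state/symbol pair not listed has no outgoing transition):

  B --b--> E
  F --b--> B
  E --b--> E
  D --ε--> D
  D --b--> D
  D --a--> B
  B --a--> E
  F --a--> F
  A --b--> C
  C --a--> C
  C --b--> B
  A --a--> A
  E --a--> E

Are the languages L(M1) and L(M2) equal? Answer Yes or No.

Exploring the product automaton M1 × M2 from the start pair (s0, B), following both machines on each input symbol, reaches 2 state pairs: (s0, B), (s1, E).
M1 accepts in {s0, s2, s4} and M2 accepts in {B, C, D}. In every reachable pair the two components are either both accepting — (s0, B) — or both non-accepting, so no string is accepted by exactly one of the machines: L(M1) \ L(M2) and L(M2) \ L(M1) are both empty.
Hence every string is accepted by M1 iff it is accepted by M2, and the two languages coincide.

Yes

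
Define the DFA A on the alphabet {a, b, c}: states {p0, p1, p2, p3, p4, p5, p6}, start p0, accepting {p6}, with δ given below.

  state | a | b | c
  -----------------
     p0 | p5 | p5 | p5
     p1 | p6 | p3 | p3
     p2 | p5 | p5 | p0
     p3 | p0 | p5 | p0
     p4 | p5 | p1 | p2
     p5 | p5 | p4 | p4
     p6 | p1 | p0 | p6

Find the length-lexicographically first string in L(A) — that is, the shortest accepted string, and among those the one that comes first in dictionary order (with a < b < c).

A breadth-first search from p0 reaches an accepting state first via the path p0 → p5 → p4 → p1 → p6 on input abba.
No string of length < 4 is accepted (BFS exhausts all shorter strings without reaching an accepting state), and abba is the lexicographically least accepting string of length 4.

abba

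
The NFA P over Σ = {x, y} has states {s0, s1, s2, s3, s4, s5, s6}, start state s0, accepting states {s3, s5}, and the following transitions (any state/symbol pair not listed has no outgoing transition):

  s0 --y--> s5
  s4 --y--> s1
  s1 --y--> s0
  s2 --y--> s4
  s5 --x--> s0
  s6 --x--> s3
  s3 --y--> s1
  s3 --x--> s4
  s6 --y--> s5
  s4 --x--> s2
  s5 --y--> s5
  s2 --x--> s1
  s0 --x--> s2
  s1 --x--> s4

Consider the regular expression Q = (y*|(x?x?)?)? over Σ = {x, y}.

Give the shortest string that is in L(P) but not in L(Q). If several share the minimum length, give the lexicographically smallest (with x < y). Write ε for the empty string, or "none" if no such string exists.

The string yxy is accepted by P but not by Q.
No shorter string lies in the difference, and yxy is the lexicographically first length-3 string in L(P) \ L(Q).

yxy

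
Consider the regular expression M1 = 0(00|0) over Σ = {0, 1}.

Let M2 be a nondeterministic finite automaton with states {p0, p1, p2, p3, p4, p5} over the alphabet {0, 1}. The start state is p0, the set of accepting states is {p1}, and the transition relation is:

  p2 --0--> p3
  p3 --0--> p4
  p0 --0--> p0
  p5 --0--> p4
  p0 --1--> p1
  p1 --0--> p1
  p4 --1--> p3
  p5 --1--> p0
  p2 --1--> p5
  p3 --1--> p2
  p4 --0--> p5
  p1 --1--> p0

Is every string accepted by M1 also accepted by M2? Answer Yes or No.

The string 00 is in L(M1) but not in L(M2).
So L(M1) ⊄ L(M2).

No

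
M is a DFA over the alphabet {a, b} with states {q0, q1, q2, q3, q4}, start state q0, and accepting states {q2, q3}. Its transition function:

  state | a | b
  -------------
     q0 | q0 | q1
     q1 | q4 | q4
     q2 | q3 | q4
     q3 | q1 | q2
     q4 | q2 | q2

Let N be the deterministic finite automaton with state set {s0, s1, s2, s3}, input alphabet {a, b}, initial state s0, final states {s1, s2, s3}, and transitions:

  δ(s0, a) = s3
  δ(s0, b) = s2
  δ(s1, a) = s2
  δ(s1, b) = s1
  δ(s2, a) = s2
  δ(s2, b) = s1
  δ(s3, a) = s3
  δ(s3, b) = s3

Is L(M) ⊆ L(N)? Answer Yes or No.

Yes

Exploring the product automaton M × N from the start pair (q0, s0), following both machines on each input symbol, reaches 12 state pairs: (q0, s0), (q0, s3), (q1, s2), (q1, s3), (q4, s2), (q4, s1), (q4, s3), (q2, s2), (q2, s1), (q2, s3), (q3, s2), (q3, s3).
M accepts in {q2, q3} and N accepts in {s1, s2, s3}. The reachable pairs whose M-component is accepting are (q2, s2), (q2, s1), (q2, s3), (q3, s2), (q3, s3); in each of them the N-component is accepting too, so the product for L(M) \ L(N) (M-component accepting, N-component rejecting) has no reachable accepting pair and the difference is empty.
Hence every string in L(M) is also in L(N).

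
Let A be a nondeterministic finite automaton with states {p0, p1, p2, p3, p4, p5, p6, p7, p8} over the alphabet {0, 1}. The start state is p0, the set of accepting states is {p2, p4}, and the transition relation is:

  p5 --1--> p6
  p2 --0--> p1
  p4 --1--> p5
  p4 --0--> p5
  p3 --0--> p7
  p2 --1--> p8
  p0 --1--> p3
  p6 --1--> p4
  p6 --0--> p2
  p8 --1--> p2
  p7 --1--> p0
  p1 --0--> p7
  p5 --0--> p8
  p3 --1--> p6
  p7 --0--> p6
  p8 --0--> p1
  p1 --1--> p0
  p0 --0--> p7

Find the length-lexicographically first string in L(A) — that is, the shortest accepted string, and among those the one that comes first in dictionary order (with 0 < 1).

A breadth-first search from p0 reaches an accepting state first via the path p0 → p7 → p6 → p2 on input 000.
No string of length < 3 is accepted (BFS exhausts all shorter strings without reaching an accepting state), and 000 is the lexicographically least accepting string of length 3.

000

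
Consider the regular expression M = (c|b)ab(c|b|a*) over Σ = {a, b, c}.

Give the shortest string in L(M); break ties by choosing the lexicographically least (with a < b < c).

By inspection of the expression, no string of length less than 3 matches, and bab is the lexicographically first match of length 3.

bab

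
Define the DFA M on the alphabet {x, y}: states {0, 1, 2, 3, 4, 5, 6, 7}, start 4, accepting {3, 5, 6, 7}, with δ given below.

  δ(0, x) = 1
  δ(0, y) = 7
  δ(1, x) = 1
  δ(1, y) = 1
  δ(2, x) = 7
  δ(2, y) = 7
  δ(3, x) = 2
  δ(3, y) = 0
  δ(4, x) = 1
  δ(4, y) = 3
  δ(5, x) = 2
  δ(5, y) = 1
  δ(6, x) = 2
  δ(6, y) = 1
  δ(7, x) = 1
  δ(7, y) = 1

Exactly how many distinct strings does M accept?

The useful subgraph on states {0, 2, 3, 4, 7} is acyclic, so L(M) is finite; the longest accepting path visits 4 useful states, giving maximum string length 3.
Counting accepting paths from 4 by length: 1 of length 1, 3 of length 3. Total 4.

4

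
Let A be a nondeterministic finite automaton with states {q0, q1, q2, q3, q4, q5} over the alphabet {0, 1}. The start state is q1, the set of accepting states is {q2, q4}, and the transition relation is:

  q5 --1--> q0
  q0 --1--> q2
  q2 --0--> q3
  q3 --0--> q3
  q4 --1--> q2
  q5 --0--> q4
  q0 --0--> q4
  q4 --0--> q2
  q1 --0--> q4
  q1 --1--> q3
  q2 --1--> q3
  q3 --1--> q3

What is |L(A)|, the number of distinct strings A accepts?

3

The useful subgraph on states {q1, q2, q4} is acyclic, so L(A) is finite; the longest accepting path visits 3 useful states, giving maximum string length 2.
Counting accepting paths from q1 by length: 1 of length 1, 2 of length 2. Total 3.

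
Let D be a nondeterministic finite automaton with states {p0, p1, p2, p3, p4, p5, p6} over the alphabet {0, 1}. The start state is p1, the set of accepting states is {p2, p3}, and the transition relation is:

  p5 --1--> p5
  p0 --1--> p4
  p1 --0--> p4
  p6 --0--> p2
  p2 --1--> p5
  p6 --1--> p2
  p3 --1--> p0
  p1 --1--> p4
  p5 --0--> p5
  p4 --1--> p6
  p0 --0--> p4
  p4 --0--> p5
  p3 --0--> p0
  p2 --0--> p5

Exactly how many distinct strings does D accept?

The useful subgraph on states {p1, p2, p4, p6} is acyclic, so L(D) is finite; the longest accepting path visits 4 useful states, giving maximum string length 3.
Counting accepting paths from p1 by length: 4 of length 3. Total 4.

4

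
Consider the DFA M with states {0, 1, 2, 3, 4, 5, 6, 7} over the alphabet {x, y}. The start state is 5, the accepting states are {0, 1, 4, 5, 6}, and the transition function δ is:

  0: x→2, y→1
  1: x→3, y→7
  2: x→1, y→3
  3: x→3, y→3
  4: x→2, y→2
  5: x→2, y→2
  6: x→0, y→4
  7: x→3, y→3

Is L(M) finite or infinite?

finite

The useful states (reachable from 5 and able to reach an accepting state) are {1, 2, 5}.
Restricted to these states the transition graph has no cycle, so every accepting path has bounded length and L is finite.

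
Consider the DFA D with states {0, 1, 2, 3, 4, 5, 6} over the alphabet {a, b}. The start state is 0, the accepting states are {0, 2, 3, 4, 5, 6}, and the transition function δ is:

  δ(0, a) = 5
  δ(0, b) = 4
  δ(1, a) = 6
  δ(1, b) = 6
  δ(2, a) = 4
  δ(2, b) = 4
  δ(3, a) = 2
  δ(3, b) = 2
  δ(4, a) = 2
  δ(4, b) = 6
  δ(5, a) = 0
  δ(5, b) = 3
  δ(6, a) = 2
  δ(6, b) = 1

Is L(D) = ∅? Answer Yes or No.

The empty string ε is accepted: the run 0 ends in the accepting state 0.
Since at least one string is accepted, L(D) is not empty.

No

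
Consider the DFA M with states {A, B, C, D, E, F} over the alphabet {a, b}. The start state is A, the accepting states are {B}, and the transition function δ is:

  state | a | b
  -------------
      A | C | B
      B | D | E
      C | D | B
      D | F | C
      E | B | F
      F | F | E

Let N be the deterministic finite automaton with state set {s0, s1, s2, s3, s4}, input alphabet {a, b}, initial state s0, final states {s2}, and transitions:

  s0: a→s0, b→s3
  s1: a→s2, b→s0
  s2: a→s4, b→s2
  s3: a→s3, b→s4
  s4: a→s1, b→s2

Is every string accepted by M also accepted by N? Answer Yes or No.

The string b is in L(M) but not in L(N).
So L(M) ⊄ L(N).

No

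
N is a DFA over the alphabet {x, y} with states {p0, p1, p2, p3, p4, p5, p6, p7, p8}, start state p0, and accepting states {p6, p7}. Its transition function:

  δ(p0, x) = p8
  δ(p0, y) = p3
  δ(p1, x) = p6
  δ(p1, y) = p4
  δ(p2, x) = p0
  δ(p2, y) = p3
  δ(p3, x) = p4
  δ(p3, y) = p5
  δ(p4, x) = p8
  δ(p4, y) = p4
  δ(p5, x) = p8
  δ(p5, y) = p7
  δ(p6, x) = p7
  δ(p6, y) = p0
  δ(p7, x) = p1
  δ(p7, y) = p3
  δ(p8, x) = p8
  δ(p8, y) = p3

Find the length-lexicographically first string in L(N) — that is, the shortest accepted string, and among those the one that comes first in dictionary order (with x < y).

A breadth-first search from p0 reaches an accepting state first via the path p0 → p3 → p5 → p7 on input yyy.
No string of length < 3 is accepted (BFS exhausts all shorter strings without reaching an accepting state), and yyy is the lexicographically least accepting string of length 3.

yyy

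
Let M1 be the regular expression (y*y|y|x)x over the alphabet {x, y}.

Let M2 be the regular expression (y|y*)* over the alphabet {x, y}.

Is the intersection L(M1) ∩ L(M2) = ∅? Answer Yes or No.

Converting the expression M1 to a DFA (subset construction, then merging equivalent states) gives the minimal DFA with states {r0, r1, r2, r3, r4}, start state r0, accepting states {r3} and transitions r0: x→r1, y→r2; r1: x→r3, y→r4; r2: x→r3, y→r2; r3: x→r4, y→r4; r4: x→r4, y→r4.
Converting the expression M2 to a DFA (subset construction, then merging equivalent states) gives the minimal DFA with states {t0, t1}, start state t0, accepting states {t0} and transitions t0: x→t1, y→t0; t1: x→t1, y→t1.
Exploring the product automaton M1 × M2 from the start pair (r0, t0), following both machines on each input symbol, reaches 5 state pairs: (r0, t0), (r1, t1), (r2, t0), (r3, t1), (r4, t1).
M1 accepts in {r3} and M2 accepts in {t0}; no reachable pair has both components accepting, so no string drives both machines to acceptance simultaneously and L(M1) ∩ L(M2) = ∅.
So no string is accepted by both, and the intersection is empty.

Yes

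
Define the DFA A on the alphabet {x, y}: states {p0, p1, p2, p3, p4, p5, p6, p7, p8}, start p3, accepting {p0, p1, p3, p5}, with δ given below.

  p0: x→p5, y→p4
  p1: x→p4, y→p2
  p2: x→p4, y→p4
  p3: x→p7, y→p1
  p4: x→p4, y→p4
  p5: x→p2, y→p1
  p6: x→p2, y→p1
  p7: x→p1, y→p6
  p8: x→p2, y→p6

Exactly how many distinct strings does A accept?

4

The useful subgraph on states {p1, p3, p6, p7} is acyclic, so L(A) is finite; the longest accepting path visits 4 useful states, giving maximum string length 3.
Counting accepting paths from p3 by length: 1 of length 0, 1 of length 1, 1 of length 2, 1 of length 3. Total 4.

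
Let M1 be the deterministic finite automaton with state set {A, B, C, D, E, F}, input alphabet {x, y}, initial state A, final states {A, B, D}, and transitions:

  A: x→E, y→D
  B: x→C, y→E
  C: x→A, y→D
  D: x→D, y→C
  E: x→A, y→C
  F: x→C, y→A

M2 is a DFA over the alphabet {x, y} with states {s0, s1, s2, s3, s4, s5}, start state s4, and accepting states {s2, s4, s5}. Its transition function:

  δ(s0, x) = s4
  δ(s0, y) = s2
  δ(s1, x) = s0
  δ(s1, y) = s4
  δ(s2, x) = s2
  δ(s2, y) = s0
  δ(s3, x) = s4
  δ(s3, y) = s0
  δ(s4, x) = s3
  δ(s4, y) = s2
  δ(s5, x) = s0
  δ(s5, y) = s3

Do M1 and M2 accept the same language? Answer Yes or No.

Yes

Exploring the product automaton M1 × M2 from the start pair (A, s4), following both machines on each input symbol, reaches 4 state pairs: (A, s4), (E, s3), (D, s2), (C, s0).
M1 accepts in {A, B, D} and M2 accepts in {s2, s4, s5}. In every reachable pair the two components are either both accepting — (A, s4), (D, s2) — or both non-accepting, so no string is accepted by exactly one of the machines: L(M1) \ L(M2) and L(M2) \ L(M1) are both empty.
Hence every string is accepted by M1 iff it is accepted by M2, and the two languages coincide.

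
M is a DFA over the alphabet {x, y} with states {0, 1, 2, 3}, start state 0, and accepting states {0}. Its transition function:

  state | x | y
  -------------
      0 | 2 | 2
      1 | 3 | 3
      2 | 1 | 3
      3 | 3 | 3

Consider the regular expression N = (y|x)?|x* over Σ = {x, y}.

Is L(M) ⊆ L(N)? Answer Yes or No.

Yes

Converting the expression N to a DFA (subset construction, then merging equivalent states) gives the minimal DFA with states {n0, n1, n2, n3}, start state n0, accepting states {n0, n1, n2} and transitions n0: x→n1, y→n2; n1: x→n1, y→n3; n2: x→n3, y→n3; n3: x→n3, y→n3.
Exploring the product automaton M × N from the start pair (0, n0), following both machines on each input symbol, reaches 7 state pairs: (0, n0), (2, n1), (2, n2), (1, n1), (3, n3), (1, n3), (3, n1).
M accepts in {0} and N accepts in {n0, n1, n2}. The reachable pairs whose M-component is accepting are (0, n0); in each of them the N-component is accepting too, so the product for L(M) \ L(N) (M-component accepting, N-component rejecting) has no reachable accepting pair and the difference is empty.
Hence every string in L(M) is also in L(N).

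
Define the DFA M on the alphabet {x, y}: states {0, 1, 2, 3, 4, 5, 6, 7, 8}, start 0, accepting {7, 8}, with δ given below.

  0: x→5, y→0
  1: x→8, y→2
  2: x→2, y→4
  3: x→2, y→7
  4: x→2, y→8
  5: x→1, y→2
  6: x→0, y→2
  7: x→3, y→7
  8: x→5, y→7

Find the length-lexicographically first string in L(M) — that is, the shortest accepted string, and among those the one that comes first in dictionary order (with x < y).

A breadth-first search from 0 reaches an accepting state first via the path 0 → 5 → 1 → 8 on input xxx.
No string of length < 3 is accepted (BFS exhausts all shorter strings without reaching an accepting state), and xxx is the lexicographically least accepting string of length 3.

xxx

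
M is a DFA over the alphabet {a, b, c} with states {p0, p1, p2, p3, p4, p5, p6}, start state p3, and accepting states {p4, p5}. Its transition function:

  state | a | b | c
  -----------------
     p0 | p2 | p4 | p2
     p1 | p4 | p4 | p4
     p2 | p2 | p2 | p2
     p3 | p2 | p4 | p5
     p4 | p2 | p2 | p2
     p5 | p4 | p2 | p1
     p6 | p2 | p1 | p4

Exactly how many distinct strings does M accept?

6

The useful subgraph on states {p1, p3, p4, p5} is acyclic, so L(M) is finite; the longest accepting path visits 4 useful states, giving maximum string length 3.
Counting accepting paths from p3 by length: 2 of length 1, 1 of length 2, 3 of length 3. Total 6.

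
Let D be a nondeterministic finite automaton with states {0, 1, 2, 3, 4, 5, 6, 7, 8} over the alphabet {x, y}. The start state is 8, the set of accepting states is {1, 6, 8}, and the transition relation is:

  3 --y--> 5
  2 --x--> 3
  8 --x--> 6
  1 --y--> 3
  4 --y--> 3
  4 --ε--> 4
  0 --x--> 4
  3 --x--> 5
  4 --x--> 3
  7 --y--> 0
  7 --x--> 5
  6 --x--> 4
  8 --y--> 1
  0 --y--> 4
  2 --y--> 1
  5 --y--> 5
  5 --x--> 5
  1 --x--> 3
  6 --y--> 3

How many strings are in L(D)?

3

The useful subgraph on states {1, 6, 8} is acyclic, so L(D) is finite; the longest accepting path visits 2 useful states, giving maximum string length 1.
Counting accepting paths from 8 by length: 1 of length 0, 2 of length 1. Total 3.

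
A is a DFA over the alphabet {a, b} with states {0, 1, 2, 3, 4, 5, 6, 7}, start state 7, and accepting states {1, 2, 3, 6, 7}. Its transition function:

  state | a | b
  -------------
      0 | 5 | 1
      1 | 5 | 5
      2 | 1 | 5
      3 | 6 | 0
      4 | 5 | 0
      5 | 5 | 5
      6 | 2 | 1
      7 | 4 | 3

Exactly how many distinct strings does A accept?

8

The useful subgraph on states {0, 1, 2, 3, 4, 6, 7} is acyclic, so L(A) is finite; the longest accepting path visits 5 useful states, giving maximum string length 4.
Counting accepting paths from 7 by length: 1 of length 0, 1 of length 1, 1 of length 2, 4 of length 3, 1 of length 4. Total 8.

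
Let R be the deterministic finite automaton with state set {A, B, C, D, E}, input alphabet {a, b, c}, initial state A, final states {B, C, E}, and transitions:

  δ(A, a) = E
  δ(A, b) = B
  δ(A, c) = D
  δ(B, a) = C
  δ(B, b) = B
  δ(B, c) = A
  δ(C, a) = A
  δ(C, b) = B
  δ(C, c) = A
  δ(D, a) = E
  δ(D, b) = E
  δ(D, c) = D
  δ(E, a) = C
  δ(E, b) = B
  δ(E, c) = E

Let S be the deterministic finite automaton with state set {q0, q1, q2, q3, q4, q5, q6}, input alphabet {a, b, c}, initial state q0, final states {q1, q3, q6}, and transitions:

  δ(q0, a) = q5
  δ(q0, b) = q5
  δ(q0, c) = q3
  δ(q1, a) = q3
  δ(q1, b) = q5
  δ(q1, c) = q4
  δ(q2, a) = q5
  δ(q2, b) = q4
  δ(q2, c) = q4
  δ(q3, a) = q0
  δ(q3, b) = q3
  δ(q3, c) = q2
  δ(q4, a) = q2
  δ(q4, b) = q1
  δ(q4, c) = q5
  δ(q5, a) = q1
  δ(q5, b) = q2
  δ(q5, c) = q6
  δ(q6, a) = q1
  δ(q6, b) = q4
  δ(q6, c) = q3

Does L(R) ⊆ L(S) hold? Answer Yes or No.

The string a is in L(R) but not in L(S).
So L(R) ⊄ L(S).

No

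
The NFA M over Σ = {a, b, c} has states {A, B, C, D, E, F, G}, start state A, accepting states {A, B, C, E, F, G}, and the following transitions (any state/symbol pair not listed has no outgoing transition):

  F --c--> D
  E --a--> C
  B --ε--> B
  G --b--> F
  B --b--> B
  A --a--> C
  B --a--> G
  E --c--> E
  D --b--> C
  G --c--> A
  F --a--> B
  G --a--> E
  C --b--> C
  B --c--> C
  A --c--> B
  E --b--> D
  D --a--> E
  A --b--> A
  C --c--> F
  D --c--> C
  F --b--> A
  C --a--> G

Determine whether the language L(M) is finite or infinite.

State A is reachable from the start and can reach an accepting state, and it lies on the cycle A → A.
Traversing that cycle any number of times yields accepted strings of unbounded length, so the language is infinite.

infinite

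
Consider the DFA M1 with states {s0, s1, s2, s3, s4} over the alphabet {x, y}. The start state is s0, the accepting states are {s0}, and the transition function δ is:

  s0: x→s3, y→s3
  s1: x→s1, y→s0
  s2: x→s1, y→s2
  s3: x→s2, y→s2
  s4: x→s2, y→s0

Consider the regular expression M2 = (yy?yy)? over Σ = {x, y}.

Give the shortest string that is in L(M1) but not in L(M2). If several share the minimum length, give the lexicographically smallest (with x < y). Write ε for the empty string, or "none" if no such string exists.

xxxy

The string xxxy is accepted by M1 but not by M2.
No shorter string lies in the difference, and xxxy is the lexicographically first length-4 string in L(M1) \ L(M2).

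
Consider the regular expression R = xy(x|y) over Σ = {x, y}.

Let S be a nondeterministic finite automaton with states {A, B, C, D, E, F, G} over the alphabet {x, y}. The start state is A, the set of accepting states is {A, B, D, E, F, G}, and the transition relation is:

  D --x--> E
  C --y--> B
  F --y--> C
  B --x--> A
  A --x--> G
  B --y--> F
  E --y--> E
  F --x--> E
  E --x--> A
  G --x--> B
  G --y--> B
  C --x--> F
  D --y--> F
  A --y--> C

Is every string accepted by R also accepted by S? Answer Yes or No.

Converting the expression R to a DFA (subset construction, then merging equivalent states) gives the minimal DFA with states {r0, r1, r2, r3, r4}, start state r0, accepting states {r4} and transitions r0: x→r1, y→r2; r1: x→r2, y→r3; r2: x→r2, y→r2; r3: x→r4, y→r4; r4: x→r2, y→r2.
Exploring the product automaton R × S from the start pair (r0, A), following both machines on each input symbol, reaches 11 state pairs: (r0, A), (r1, G), (r2, C), (r2, B), (r3, B), (r2, F), (r2, A), (r4, A), (r4, F), (r2, E), (r2, G).
R accepts in {r4} and S accepts in {A, B, D, E, F, G}. The reachable pairs whose R-component is accepting are (r4, A), (r4, F); in each of them the S-component is accepting too, so the product for L(R) \ L(S) (R-component accepting, S-component rejecting) has no reachable accepting pair and the difference is empty.
Hence every string in L(R) is also in L(S).

Yes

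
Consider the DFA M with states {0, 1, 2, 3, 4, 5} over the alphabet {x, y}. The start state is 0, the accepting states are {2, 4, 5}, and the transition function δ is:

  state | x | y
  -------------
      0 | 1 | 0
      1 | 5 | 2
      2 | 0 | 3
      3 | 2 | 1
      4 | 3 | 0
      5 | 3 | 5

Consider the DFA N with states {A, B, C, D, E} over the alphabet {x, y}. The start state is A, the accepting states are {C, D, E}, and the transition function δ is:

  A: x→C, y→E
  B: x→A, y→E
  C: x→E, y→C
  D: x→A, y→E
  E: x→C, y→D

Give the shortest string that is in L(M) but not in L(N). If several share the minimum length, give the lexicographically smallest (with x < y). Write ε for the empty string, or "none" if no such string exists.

xxxxyx

The string xxxxyx is accepted by M but not by N.
No shorter string lies in the difference, and xxxxyx is the lexicographically first length-6 string in L(M) \ L(N).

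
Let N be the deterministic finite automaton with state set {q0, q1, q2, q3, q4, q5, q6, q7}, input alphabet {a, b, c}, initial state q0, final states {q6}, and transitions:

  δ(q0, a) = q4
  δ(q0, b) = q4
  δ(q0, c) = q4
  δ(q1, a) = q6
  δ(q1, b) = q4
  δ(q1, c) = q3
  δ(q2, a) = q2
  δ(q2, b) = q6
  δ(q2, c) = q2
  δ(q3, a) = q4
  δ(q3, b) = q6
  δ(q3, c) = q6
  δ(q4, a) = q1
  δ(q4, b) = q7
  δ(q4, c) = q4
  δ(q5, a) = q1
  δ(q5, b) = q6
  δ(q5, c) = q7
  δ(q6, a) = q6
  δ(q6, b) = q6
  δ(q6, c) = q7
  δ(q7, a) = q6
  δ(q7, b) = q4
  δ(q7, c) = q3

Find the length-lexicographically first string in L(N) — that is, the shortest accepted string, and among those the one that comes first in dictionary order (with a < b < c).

A breadth-first search from q0 reaches an accepting state first via the path q0 → q4 → q1 → q6 on input aaa.
No string of length < 3 is accepted (BFS exhausts all shorter strings without reaching an accepting state), and aaa is the lexicographically least accepting string of length 3.

aaa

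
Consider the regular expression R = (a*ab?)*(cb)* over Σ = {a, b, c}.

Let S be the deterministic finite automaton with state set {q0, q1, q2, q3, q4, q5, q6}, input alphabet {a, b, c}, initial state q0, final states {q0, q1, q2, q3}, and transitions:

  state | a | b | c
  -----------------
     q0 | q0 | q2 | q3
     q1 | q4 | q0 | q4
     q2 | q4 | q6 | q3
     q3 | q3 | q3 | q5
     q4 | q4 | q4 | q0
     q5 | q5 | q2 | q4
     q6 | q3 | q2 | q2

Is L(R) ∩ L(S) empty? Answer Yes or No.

The empty string ε is accepted by both R and S.
Hence L(R) ∩ L(S) ≠ ∅.

No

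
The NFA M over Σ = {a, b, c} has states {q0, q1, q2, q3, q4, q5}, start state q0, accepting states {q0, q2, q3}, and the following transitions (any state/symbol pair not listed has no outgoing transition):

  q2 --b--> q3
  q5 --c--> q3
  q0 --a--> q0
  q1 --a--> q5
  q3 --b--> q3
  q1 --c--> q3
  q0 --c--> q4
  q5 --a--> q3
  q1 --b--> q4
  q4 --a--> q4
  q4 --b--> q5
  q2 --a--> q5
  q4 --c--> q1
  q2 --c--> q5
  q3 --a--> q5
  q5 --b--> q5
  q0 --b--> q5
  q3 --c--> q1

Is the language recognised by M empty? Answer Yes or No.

No

The empty string ε is accepted: the run q0 ends in the accepting state q0.
Since at least one string is accepted, L(M) is not empty.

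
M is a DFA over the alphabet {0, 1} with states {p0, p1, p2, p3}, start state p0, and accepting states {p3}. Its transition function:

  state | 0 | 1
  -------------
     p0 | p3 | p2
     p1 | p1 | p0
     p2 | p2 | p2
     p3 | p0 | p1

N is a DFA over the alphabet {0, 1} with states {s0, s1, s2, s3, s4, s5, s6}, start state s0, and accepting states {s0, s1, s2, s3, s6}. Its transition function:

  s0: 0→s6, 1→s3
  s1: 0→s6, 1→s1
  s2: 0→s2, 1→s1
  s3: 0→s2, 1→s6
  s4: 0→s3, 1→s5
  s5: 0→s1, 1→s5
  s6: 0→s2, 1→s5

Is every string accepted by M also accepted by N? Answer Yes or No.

Exploring the product automaton M × N from the start pair (p0, s0), following both machines on each input symbol, reaches 17 state pairs: (p0, s0), (p3, s6), (p2, s3), (p0, s2), (p1, s5), (p2, s2), (p2, s6), (p3, s2), (p2, s1), (p1, s1), (p0, s5), (p2, s5), (p1, s6), (p0, s1), (p3, s1), (p1, s2), (p0, s6).
M accepts in {p3} and N accepts in {s0, s1, s2, s3, s6}. The reachable pairs whose M-component is accepting are (p3, s6), (p3, s2), (p3, s1); in each of them the N-component is accepting too, so the product for L(M) \ L(N) (M-component accepting, N-component rejecting) has no reachable accepting pair and the difference is empty.
Hence every string in L(M) is also in L(N).

Yes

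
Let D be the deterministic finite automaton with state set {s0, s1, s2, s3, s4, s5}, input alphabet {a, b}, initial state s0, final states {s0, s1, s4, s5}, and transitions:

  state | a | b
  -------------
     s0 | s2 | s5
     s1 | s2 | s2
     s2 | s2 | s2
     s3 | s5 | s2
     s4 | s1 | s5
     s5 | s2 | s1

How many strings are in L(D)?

3

The useful subgraph on states {s0, s1, s5} is acyclic, so L(D) is finite; the longest accepting path visits 3 useful states, giving maximum string length 2.
Counting accepting paths from s0 by length: 1 of length 0, 1 of length 1, 1 of length 2. Total 3.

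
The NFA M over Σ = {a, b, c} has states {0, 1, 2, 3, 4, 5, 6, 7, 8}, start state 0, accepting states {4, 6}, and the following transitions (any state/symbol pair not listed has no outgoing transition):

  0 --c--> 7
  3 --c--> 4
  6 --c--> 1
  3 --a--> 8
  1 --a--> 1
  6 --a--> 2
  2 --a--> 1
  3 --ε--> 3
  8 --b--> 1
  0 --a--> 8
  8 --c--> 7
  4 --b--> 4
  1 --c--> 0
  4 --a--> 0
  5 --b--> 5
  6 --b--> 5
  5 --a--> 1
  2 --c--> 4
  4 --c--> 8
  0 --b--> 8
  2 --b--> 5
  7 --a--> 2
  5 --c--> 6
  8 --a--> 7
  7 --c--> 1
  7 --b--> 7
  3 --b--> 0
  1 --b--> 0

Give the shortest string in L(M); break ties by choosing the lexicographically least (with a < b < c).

cac

A breadth-first search from 0 reaches an accepting state first via the path 0 → 7 → 2 → 4 on input cac.
No string of length < 3 is accepted (BFS exhausts all shorter strings without reaching an accepting state), and cac is the lexicographically least accepting string of length 3.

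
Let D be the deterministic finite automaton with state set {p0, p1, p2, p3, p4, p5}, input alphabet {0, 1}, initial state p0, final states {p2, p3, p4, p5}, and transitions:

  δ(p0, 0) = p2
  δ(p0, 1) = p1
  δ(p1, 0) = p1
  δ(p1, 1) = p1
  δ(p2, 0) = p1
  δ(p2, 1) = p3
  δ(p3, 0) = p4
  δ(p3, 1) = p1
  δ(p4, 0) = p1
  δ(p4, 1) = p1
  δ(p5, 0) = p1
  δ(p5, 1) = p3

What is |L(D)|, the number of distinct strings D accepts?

The useful subgraph on states {p0, p2, p3, p4} is acyclic, so L(D) is finite; the longest accepting path visits 4 useful states, giving maximum string length 3.
Counting accepting paths from p0 by length: 1 of length 1, 1 of length 2, 1 of length 3. Total 3.

3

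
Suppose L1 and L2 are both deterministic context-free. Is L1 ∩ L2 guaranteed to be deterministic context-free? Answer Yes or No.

No

DCFLs are closed under complement (normalise the DPDA to read all of its input, then flip the verdict). If they were also closed under intersection, De Morgan would make them closed under union; but {aⁿbⁿ : n≥0} and {aⁿb²ⁿ : n≥0} are DCFLs (push the a's; pop one per b, respectively one per two b's) whose union no deterministic PDA accepts: a DPDA for it would have a single run on aⁿb²ⁿ, accepting after the prefix aⁿbⁿ and accepting again after n more b's; an ordinary PDA that simulates it on a's and b's and, at any moment when it is accepting, may switch to reading only a fresh letter c while feeding each c to the simulation as a b, would accept aⁱbʲcᵏ (k≥1) exactly when both aⁱbʲ and aⁱbʲ⁺ᵏ are in the language, i.e. its language intersected with the regular set a*b*c⁺ would be exactly {aⁿbⁿcⁿ : n≥1} — impossible, since context-free languages are closed under intersection with regular sets and {aⁿbⁿcⁿ} is not context-free.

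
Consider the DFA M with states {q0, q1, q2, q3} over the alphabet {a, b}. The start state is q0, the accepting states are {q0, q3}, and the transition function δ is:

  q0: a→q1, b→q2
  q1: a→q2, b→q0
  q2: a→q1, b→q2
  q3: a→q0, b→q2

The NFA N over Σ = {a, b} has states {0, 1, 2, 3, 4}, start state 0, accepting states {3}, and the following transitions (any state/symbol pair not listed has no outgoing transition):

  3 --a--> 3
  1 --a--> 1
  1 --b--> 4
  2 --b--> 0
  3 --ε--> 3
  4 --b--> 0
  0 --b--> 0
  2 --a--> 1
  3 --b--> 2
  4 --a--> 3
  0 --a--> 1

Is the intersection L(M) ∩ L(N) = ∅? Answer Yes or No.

Yes

Exploring the product automaton M × N from the start pair (q0, 0), following both machines on each input symbol, reaches 10 state pairs: (q0, 0), (q1, 1), (q2, 0), (q2, 1), (q0, 4), (q2, 4), (q1, 3), (q2, 3), (q0, 2), (q2, 2).
M accepts in {q0, q3} and N accepts in {3}; no reachable pair has both components accepting, so no string drives both machines to acceptance simultaneously and L(M) ∩ L(N) = ∅.
So no string is accepted by both, and the intersection is empty.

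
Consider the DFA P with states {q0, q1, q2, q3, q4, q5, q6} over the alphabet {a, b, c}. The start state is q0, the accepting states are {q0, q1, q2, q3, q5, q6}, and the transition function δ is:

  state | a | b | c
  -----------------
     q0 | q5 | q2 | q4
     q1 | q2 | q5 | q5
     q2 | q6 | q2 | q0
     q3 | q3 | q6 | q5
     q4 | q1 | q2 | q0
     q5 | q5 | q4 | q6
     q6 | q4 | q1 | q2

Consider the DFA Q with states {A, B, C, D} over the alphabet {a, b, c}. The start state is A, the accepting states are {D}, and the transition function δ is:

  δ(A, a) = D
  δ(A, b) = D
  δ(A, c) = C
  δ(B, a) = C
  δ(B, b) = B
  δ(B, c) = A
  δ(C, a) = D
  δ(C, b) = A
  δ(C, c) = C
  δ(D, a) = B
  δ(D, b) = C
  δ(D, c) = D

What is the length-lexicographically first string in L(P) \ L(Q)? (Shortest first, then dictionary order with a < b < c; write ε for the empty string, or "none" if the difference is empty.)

ε

The empty string ε is accepted by P but not by Q.
Since ε is the unique shortest string, it is the required witness.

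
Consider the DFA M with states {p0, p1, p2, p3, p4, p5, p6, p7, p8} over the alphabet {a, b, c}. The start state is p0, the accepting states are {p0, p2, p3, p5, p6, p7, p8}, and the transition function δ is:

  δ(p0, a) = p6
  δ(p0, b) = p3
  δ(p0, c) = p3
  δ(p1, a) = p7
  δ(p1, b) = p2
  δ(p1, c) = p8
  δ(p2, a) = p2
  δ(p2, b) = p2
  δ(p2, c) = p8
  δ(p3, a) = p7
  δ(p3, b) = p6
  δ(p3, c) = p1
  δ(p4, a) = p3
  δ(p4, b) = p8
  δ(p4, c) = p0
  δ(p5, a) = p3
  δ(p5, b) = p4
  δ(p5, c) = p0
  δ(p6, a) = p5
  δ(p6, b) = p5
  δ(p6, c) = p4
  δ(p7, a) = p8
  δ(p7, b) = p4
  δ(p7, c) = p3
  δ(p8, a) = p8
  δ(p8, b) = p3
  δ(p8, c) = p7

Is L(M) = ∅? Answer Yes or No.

No

The empty string ε is accepted: the run p0 ends in the accepting state p0.
Since at least one string is accepted, L(M) is not empty.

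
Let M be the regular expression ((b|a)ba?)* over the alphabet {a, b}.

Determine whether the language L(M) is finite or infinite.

infinite

The expression contains a Kleene star applied to a subexpression that matches at least one nonempty string, so it matches strings of unbounded length.
Hence L(M) is infinite.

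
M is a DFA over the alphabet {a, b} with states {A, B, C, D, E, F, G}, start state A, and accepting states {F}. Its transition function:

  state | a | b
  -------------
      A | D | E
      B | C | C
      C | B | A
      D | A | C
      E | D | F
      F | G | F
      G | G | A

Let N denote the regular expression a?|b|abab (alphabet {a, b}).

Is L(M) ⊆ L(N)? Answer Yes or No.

The string bb is in L(M) but not in L(N).
So L(M) ⊄ L(N).

No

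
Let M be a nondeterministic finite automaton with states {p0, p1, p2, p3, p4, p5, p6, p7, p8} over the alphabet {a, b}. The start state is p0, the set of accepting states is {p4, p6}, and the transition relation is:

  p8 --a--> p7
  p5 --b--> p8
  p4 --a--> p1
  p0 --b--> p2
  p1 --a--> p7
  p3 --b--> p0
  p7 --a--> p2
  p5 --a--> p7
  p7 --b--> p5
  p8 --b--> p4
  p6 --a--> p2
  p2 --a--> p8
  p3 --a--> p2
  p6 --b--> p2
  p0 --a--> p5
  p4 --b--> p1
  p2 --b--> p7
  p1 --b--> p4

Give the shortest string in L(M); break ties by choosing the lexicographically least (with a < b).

abb

A breadth-first search from p0 reaches an accepting state first via the path p0 → p5 → p8 → p4 on input abb.
No string of length < 3 is accepted (BFS exhausts all shorter strings without reaching an accepting state), and abb is the lexicographically least accepting string of length 3.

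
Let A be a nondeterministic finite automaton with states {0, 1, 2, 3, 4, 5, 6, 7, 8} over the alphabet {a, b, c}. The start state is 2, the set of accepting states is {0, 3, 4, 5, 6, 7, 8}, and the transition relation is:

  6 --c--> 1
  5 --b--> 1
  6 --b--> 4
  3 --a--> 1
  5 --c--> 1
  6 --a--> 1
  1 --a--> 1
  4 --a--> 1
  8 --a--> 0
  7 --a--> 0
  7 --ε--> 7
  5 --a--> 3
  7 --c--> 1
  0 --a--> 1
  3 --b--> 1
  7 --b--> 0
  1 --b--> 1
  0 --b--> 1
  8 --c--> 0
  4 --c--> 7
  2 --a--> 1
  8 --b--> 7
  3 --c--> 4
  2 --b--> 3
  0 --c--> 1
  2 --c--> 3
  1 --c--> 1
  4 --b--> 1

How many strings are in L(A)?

10

The useful subgraph on states {0, 2, 3, 4, 7} is acyclic, so L(A) is finite; the longest accepting path visits 5 useful states, giving maximum string length 4.
Counting accepting paths from 2 by length: 2 of length 1, 2 of length 2, 2 of length 3, 4 of length 4. Total 10.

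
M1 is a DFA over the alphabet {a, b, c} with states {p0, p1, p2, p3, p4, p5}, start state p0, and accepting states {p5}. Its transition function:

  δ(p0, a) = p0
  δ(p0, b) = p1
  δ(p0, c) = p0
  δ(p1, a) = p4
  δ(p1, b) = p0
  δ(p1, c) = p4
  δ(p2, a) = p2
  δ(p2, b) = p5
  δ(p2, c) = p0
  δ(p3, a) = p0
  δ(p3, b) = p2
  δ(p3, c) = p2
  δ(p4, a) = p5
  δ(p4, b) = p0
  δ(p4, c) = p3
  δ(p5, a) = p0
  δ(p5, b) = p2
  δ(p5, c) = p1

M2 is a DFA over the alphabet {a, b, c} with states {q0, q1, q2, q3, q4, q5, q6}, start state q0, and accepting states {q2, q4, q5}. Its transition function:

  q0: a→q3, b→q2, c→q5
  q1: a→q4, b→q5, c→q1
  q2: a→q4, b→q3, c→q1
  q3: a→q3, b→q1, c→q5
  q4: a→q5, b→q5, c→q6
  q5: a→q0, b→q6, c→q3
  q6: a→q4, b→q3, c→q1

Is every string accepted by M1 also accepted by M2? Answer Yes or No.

No

The string baabb is in L(M1) but not in L(M2).
So L(M1) ⊄ L(M2).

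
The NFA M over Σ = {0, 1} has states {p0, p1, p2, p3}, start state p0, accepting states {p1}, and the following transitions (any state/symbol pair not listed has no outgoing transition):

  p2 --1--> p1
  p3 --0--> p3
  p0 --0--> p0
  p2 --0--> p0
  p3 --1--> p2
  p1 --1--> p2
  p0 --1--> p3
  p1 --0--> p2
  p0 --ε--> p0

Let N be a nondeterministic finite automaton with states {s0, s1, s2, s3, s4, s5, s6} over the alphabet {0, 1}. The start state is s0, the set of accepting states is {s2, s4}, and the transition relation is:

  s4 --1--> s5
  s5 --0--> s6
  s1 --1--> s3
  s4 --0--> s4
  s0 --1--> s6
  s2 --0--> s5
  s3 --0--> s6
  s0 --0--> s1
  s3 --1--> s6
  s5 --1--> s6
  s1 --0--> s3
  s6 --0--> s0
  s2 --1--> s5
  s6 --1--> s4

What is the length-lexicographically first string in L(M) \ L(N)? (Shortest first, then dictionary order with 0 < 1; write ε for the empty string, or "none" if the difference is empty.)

111

The string 111 is accepted by M but not by N.
No shorter string lies in the difference, and 111 is the lexicographically first length-3 string in L(M) \ L(N).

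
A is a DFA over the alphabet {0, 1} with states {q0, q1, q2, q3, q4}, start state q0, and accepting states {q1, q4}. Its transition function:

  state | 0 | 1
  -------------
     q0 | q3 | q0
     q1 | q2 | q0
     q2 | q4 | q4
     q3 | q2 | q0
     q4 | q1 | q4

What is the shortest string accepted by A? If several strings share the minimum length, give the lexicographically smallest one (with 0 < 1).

000

A breadth-first search from q0 reaches an accepting state first via the path q0 → q3 → q2 → q4 on input 000.
No string of length < 3 is accepted (BFS exhausts all shorter strings without reaching an accepting state), and 000 is the lexicographically least accepting string of length 3.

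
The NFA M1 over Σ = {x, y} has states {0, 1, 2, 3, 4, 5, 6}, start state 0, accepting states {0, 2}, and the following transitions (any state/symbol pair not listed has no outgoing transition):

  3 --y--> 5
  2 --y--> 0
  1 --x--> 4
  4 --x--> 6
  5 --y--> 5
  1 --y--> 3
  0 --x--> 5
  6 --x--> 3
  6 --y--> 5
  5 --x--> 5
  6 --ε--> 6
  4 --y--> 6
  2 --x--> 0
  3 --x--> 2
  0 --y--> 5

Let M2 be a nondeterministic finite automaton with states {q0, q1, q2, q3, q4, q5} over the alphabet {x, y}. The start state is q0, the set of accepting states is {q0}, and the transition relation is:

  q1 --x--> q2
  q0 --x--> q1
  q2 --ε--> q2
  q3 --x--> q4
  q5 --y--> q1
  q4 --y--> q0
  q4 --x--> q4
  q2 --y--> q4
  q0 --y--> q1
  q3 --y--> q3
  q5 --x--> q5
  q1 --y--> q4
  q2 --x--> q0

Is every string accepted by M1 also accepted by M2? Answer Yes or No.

Yes

Exploring the product automaton M1 × M2 from the start pair (0, q0), following both machines on each input symbol, reaches 5 state pairs: (0, q0), (5, q1), (5, q2), (5, q4), (5, q0).
M1 accepts in {0, 2} and M2 accepts in {q0}. The reachable pairs whose M1-component is accepting are (0, q0); in each of them the M2-component is accepting too, so the product for L(M1) \ L(M2) (M1-component accepting, M2-component rejecting) has no reachable accepting pair and the difference is empty.
Hence every string in L(M1) is also in L(M2).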